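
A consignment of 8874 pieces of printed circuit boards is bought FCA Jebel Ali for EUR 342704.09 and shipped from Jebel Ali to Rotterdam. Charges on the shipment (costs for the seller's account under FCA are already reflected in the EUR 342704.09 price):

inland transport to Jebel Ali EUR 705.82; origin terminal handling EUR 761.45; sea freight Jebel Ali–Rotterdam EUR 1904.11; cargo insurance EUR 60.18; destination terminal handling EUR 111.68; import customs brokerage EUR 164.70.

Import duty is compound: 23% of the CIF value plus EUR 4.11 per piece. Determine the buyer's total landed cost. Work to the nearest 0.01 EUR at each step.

Total landed cost: EUR 461627.21

FCA: the seller delivers export-cleared goods to the carrier; the buyer bears costs from that point.
Already in the invoice (seller's account under FCA): inland to port — exclude.
CIF value = FCA price + origin terminal + freight + insurance = 342704.09 + 761.45 + 1904.11 + 60.18 = 345429.83
Ad valorem component: 345429.83 × 23% = 79448.86
Specific component: 8874 × 4.11 = 36472.14
Import duty = 79448.86 + 36472.14 = 115921.00
Buyer bears: origin terminal 761.45 + freight 1904.11 + insurance 60.18 + destination terminal 111.68 + brokerage 164.70 + duty 115921.00 = 118923.12
Landed cost = invoice 342704.09 + 118923.12 = 461627.21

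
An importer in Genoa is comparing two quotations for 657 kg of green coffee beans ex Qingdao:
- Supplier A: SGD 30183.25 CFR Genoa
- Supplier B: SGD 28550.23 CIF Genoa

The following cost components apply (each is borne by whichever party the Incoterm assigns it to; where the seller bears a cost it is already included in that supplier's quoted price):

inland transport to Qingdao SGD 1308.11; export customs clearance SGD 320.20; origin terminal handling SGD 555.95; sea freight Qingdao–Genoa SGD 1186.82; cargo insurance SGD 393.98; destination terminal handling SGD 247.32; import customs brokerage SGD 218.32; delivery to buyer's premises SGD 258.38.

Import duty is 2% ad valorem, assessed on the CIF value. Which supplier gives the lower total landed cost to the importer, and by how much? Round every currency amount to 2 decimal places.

Supplier B is cheaper by SGD 2067.54

Supplier A (CFR):
CIF value = CFR price + insurance = 30183.25 + 393.98 = 30577.23
Import duty = 30577.23 × 2% = 611.54
Buyer bears (A): 393.98 + 247.32 + 218.32 + 258.38 = 1118.00
Landed cost (A) = invoice 30183.25 + 1118.00 + duty 611.54 = 31912.79
Supplier B (CIF):
The CIF price already equals the CIF value: 28550.23
Import duty = 28550.23 × 2% = 571.00
Buyer bears (B): 247.32 + 218.32 + 258.38 = 724.02
Landed cost (B) = invoice 28550.23 + 724.02 + duty 571.00 = 29845.25
Difference = |31912.79 − 29845.25| = 2067.54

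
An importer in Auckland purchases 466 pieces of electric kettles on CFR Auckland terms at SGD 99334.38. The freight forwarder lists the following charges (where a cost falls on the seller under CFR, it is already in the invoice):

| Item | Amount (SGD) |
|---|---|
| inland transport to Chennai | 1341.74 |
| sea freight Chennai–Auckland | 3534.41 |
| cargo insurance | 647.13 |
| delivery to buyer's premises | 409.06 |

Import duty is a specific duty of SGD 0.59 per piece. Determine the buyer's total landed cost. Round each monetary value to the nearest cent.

Total landed cost: SGD 100665.51

CFR: the seller pays costs through ocean freight to the destination port, but not insurance.
Already in the invoice (seller's account under CFR): inland to port, freight — exclude.
CIF value = CFR price + insurance = 99334.38 + 647.13 = 99981.51
Import duty = 466 × 0.59 = 274.94
Buyer bears: insurance 647.13 + delivery 409.06 + duty 274.94 = 1331.13
Landed cost = invoice 99334.38 + 1331.13 = 100665.51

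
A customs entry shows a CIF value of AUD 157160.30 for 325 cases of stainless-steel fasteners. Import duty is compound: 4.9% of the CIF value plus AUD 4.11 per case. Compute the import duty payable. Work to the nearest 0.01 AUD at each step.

Import duty: AUD 9036.60

Ad valorem component: 157160.30 × 4.9% = 7700.85
Specific component: 325 × 4.11 = 1335.75
Import duty = 7700.85 + 1335.75 = 9036.60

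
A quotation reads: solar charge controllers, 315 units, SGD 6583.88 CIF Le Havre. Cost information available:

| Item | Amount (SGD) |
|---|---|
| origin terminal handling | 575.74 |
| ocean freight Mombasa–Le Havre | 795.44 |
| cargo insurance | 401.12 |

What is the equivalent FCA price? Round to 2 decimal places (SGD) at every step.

FCA price: SGD 4811.58

From CIF to FCA, the seller no longer bears: origin terminal, freight, insurance.
FCA price = 6583.88 − 575.74 − 795.44 − 401.12 = 4811.58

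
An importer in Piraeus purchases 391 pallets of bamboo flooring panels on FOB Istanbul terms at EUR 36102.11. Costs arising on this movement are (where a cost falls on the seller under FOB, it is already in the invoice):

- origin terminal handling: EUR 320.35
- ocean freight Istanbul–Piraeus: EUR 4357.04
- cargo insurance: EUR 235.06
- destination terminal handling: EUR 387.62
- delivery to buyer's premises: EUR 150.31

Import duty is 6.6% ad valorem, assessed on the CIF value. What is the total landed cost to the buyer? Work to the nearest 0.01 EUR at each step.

FOB: the seller bears costs until goods are on board at the origin port; the buyer bears freight, insurance and all costs thereafter.
Already in the invoice (seller's account under FOB): origin terminal — exclude.
CIF value = FOB price + freight + insurance = 36102.11 + 4357.04 + 235.06 = 40694.21
Import duty = 40694.21 × 6.6% = 2685.82
Buyer bears: freight 4357.04 + insurance 235.06 + destination terminal 387.62 + delivery 150.31 + duty 2685.82 = 7815.85
Landed cost = invoice 36102.11 + 7815.85 = 43917.96

Total landed cost: EUR 43917.96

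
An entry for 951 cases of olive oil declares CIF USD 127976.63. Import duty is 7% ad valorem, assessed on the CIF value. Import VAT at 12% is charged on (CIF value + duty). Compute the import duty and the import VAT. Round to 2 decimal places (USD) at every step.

Import duty = 127976.63 × 7% = 8958.36
VAT base = CIF + duty = 127976.63 + 8958.36 = 136934.99
Import VAT = 136934.99 × 12% = 16432.20

Import duty: USD 8958.36; import VAT: USD 16432.20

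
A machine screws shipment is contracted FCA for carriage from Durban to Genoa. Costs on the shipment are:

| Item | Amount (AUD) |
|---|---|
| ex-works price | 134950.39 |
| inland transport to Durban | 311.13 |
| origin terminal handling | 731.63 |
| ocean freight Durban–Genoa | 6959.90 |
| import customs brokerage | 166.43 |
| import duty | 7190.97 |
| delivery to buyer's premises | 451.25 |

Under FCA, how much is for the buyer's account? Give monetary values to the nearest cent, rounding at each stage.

Buyer's account: AUD 15500.18

FCA: the seller delivers export-cleared goods to the carrier; the buyer bears costs from that point.
Seller's account: goods 134950.39 + inland to port 311.13 = 135261.52
Buyer's account: origin terminal 731.63 + freight 6959.90 + brokerage 166.43 + duty 7190.97 + delivery 451.25 = 15500.18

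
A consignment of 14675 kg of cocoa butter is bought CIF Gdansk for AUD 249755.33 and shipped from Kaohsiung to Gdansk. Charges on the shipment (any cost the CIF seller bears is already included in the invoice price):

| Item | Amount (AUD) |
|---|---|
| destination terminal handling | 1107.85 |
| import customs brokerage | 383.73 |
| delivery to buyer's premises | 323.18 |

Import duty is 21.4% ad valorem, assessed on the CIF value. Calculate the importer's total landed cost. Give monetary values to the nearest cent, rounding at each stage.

CIF: the seller pays costs through ocean freight and marine insurance to the destination port.
The CIF price already equals the CIF value: 249755.33
Import duty = 249755.33 × 21.4% = 53447.64
Buyer bears: destination terminal 1107.85 + brokerage 383.73 + delivery 323.18 + duty 53447.64 = 55262.40
Landed cost = invoice 249755.33 + 55262.40 = 305017.73

Total landed cost: AUD 305017.73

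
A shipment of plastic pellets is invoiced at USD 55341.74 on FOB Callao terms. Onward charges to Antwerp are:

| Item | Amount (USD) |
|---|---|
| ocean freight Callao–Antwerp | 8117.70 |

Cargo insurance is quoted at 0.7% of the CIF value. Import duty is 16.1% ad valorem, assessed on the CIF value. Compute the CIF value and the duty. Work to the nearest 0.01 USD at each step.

Let C be the CIF value. C = FOB price + freight + 0.7% × C
C − 0.7% × C = 55341.74 + 8117.70
0.993 × C = 63459.44
C = 63459.44 / 0.993 = 63906.79
Insurance premium = 0.7% × 63906.79 = 447.35
Import duty = 63906.79 × 16.1% = 10288.99

CIF value: USD 63906.79; import duty: USD 10288.99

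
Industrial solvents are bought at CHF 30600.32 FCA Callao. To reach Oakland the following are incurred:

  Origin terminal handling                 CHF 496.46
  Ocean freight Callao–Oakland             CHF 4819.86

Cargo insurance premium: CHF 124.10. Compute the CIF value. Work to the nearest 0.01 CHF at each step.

CIF = FCA price + pre-shipment costs + freight + insurance
CIF = 30600.32 + 496.46 + 4819.86 + 124.10 = 36040.74

CIF value: CHF 36040.74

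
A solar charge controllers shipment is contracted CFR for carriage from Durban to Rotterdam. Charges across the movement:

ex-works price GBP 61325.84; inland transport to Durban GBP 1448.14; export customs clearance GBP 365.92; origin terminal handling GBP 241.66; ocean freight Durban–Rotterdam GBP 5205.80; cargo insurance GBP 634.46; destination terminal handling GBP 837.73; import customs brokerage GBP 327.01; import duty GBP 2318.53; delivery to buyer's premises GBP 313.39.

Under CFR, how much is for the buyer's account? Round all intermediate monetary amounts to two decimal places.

Buyer's account: GBP 4431.12

CFR: the seller pays costs through ocean freight to the destination port, but not insurance.
Seller's account: goods 61325.84 + inland to port 1448.14 + export clearance 365.92 + origin terminal 241.66 + freight 5205.80 = 68587.36
Buyer's account: insurance 634.46 + destination terminal 837.73 + brokerage 327.01 + duty 2318.53 + delivery 313.39 = 4431.12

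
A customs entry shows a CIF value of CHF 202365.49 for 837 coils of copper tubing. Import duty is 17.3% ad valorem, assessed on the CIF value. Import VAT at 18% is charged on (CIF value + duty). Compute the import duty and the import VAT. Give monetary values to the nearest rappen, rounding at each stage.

Import duty: CHF 35009.23; import VAT: CHF 42727.45

Import duty = 202365.49 × 17.3% = 35009.23
VAT base = CIF + duty = 202365.49 + 35009.23 = 237374.72
Import VAT = 237374.72 × 18% = 42727.45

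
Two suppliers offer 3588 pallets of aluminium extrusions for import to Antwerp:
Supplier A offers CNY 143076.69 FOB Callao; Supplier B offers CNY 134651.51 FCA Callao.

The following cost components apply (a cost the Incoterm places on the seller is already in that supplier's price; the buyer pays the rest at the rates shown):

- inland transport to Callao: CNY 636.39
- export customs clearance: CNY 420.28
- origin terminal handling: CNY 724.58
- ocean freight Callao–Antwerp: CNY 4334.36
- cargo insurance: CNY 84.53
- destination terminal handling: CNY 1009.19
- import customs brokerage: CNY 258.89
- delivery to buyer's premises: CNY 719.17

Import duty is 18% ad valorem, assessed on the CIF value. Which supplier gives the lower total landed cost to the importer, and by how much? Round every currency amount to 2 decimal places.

Supplier B is cheaper by CNY 9086.70

Supplier A (FOB):
CIF value = FOB price + freight + insurance = 143076.69 + 4334.36 + 84.53 = 147495.58
Import duty = 147495.58 × 18% = 26549.20
Buyer bears (A): 4334.36 + 84.53 + 1009.19 + 258.89 + 719.17 = 6406.14
Landed cost (A) = invoice 143076.69 + 6406.14 + duty 26549.20 = 176032.03
Supplier B (FCA):
CIF value = FCA price + origin terminal + freight + insurance = 134651.51 + 724.58 + 4334.36 + 84.53 = 139794.98
Import duty = 139794.98 × 18% = 25163.10
Buyer bears (B): 724.58 + 4334.36 + 84.53 + 1009.19 + 258.89 + 719.17 = 7130.72
Landed cost (B) = invoice 134651.51 + 7130.72 + duty 25163.10 = 166945.33
Difference = |176032.03 − 166945.33| = 9086.70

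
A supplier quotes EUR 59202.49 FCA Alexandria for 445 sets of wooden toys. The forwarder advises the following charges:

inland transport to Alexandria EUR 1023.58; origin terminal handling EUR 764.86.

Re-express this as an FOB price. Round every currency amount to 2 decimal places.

FOB price: EUR 59967.35

Not relevant to the conversion: inland to port — on the seller under both FCA and FOB; already in the FCA price and stays in the FOB price.
From FCA to FOB, the seller additionally bears: origin terminal.
FOB price = 59202.49 + 764.86 = 59967.35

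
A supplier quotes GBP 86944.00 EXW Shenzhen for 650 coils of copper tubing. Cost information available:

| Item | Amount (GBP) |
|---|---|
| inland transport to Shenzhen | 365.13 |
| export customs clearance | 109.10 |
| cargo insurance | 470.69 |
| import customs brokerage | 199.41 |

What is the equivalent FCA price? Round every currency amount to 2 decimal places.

FCA price: GBP 87418.23

Not relevant to the conversion: insurance, brokerage — on the buyer under both terms; not part of either seller's price.
From EXW to FCA, the seller additionally bears: inland to port, export clearance.
FCA price = 86944.00 + 365.13 + 109.10 = 87418.23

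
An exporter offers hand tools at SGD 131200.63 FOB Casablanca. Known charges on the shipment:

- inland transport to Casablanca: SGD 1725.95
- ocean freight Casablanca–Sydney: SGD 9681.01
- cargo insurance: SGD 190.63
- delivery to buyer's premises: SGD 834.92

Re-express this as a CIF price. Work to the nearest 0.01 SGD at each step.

CIF price: SGD 141072.27

Not relevant to the conversion: inland to port — on the seller under both FOB and CIF; already in the FOB price and stays in the CIF price. delivery — on the buyer under both terms; not part of either seller's price.
From FOB to CIF, the seller additionally bears: freight, insurance.
CIF price = 131200.63 + 9681.01 + 190.63 = 141072.27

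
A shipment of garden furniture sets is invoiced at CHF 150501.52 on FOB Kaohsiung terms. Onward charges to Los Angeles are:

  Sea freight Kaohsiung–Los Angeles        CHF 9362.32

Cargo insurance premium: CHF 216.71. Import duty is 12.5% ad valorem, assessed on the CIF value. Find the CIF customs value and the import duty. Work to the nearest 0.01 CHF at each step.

CIF = FOB price + freight + insurance
CIF = 150501.52 + 9362.32 + 216.71 = 160080.55
Import duty = 160080.55 × 12.5% = 20010.07

CIF value: CHF 160080.55; import duty: CHF 20010.07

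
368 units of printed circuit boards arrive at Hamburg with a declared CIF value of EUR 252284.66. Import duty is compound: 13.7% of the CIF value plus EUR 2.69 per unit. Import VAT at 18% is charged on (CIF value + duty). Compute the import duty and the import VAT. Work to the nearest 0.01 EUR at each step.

Import duty: EUR 35552.92; import VAT: EUR 51810.76

Ad valorem component: 252284.66 × 13.7% = 34563.00
Specific component: 368 × 2.69 = 989.92
Import duty = 34563.00 + 989.92 = 35552.92
VAT base = CIF + duty = 252284.66 + 35552.92 = 287837.58
Import VAT = 287837.58 × 18% = 51810.76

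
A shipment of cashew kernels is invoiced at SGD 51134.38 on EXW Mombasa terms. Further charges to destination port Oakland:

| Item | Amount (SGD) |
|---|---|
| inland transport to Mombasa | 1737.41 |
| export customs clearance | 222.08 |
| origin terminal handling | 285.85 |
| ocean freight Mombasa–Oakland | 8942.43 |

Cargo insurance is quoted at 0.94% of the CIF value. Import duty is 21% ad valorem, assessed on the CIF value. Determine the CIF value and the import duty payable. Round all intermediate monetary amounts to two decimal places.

Let C be the CIF value. C = EXW price + pre-shipment costs + freight + 0.94% × C
C − 0.94% × C = 51134.38 + 1737.41 + 222.08 + 285.85 + 8942.43
0.9906 × C = 62322.15
C = 62322.15 / 0.9906 = 62913.54
Insurance premium = 0.94% × 62913.54 = 591.39
Import duty = 62913.54 × 21% = 13211.84

CIF value: SGD 62913.54; import duty: SGD 13211.84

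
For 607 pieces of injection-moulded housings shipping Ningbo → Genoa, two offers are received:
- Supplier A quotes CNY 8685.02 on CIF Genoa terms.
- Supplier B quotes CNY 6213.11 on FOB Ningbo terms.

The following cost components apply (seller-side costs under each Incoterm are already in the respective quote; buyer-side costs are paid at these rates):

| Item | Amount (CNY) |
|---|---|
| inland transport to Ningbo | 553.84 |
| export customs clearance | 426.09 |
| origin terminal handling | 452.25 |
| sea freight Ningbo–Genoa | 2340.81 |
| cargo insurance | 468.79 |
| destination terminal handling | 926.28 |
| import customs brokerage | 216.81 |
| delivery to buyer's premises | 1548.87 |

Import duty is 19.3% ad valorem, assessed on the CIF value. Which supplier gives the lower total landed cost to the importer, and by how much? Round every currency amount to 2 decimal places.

Supplier A (CIF):
The CIF price already equals the CIF value: 8685.02
Import duty = 8685.02 × 19.3% = 1676.21
Buyer bears (A): 926.28 + 216.81 + 1548.87 = 2691.96
Landed cost (A) = invoice 8685.02 + 2691.96 + duty 1676.21 = 13053.19
Supplier B (FOB):
CIF value = FOB price + freight + insurance = 6213.11 + 2340.81 + 468.79 = 9022.71
Import duty = 9022.71 × 19.3% = 1741.38
Buyer bears (B): 2340.81 + 468.79 + 926.28 + 216.81 + 1548.87 = 5501.56
Landed cost (B) = invoice 6213.11 + 5501.56 + duty 1741.38 = 13456.05
Difference = |13053.19 − 13456.05| = 402.86

Supplier A is cheaper by CNY 402.86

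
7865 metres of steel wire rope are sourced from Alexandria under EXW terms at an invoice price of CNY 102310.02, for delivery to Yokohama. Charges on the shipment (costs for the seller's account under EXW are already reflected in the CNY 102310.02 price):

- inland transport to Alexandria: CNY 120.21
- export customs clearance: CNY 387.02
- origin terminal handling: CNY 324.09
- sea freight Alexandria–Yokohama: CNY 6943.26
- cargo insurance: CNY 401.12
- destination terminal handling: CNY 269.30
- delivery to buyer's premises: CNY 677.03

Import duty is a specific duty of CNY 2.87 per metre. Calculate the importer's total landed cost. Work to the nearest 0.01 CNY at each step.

Total landed cost: CNY 134004.60

EXW: the seller makes goods available at their premises; the buyer bears all onward costs.
CIF value = EXW price + inland to port + export clearance + origin terminal + freight + insurance = 102310.02 + 120.21 + 387.02 + 324.09 + 6943.26 + 401.12 = 110485.72
Import duty = 7865 × 2.87 = 22572.55
Buyer bears: inland to port 120.21 + export clearance 387.02 + origin terminal 324.09 + freight 6943.26 + insurance 401.12 + destination terminal 269.30 + delivery 677.03 + duty 22572.55 = 31694.58
Landed cost = invoice 102310.02 + 31694.58 = 134004.60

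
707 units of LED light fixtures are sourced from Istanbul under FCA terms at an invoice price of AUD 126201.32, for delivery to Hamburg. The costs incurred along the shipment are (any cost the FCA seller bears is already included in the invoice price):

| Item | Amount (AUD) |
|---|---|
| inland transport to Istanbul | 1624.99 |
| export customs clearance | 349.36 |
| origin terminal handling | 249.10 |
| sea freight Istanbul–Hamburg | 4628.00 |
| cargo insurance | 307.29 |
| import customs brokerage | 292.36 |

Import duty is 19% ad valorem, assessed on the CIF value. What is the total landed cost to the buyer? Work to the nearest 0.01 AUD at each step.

FCA: the seller delivers export-cleared goods to the carrier; the buyer bears costs from that point.
Already in the invoice (seller's account under FCA): inland to port, export clearance — exclude.
CIF value = FCA price + origin terminal + freight + insurance = 126201.32 + 249.10 + 4628.00 + 307.29 = 131385.71
Import duty = 131385.71 × 19% = 24963.28
Buyer bears: origin terminal 249.10 + freight 4628.00 + insurance 307.29 + brokerage 292.36 + duty 24963.28 = 30440.03
Landed cost = invoice 126201.32 + 30440.03 = 156641.35

Total landed cost: AUD 156641.35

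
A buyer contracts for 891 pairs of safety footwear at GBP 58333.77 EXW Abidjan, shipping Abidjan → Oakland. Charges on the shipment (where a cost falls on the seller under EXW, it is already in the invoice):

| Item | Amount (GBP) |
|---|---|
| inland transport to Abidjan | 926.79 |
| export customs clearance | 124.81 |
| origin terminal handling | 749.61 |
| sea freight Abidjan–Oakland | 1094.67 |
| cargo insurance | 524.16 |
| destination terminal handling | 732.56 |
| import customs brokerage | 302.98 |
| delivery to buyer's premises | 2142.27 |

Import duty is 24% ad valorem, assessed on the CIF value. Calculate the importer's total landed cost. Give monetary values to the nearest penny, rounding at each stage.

EXW: the seller makes goods available at their premises; the buyer bears all onward costs.
CIF value = EXW price + inland to port + export clearance + origin terminal + freight + insurance = 58333.77 + 926.79 + 124.81 + 749.61 + 1094.67 + 524.16 = 61753.81
Import duty = 61753.81 × 24% = 14820.91
Buyer bears: inland to port 926.79 + export clearance 124.81 + origin terminal 749.61 + freight 1094.67 + insurance 524.16 + destination terminal 732.56 + brokerage 302.98 + delivery 2142.27 + duty 14820.91 = 21418.76
Landed cost = invoice 58333.77 + 21418.76 = 79752.53

Total landed cost: GBP 79752.53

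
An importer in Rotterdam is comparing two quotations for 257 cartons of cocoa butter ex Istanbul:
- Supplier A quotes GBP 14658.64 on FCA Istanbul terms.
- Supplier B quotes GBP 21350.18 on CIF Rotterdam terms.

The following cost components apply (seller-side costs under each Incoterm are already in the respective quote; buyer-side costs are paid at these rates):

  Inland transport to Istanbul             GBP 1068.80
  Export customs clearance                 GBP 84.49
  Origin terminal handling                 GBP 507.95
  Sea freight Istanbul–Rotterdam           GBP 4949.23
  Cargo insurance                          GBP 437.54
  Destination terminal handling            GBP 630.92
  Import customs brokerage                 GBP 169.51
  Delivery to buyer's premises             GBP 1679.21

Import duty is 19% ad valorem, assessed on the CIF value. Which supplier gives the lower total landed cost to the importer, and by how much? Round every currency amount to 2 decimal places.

Supplier A is cheaper by GBP 948.21

Supplier A (FCA):
CIF value = FCA price + origin terminal + freight + insurance = 14658.64 + 507.95 + 4949.23 + 437.54 = 20553.36
Import duty = 20553.36 × 19% = 3905.14
Buyer bears (A): 507.95 + 4949.23 + 437.54 + 630.92 + 169.51 + 1679.21 = 8374.36
Landed cost (A) = invoice 14658.64 + 8374.36 + duty 3905.14 = 26938.14
Supplier B (CIF):
The CIF price already equals the CIF value: 21350.18
Import duty = 21350.18 × 19% = 4056.53
Buyer bears (B): 630.92 + 169.51 + 1679.21 = 2479.64
Landed cost (B) = invoice 21350.18 + 2479.64 + duty 4056.53 = 27886.35
Difference = |26938.14 − 27886.35| = 948.21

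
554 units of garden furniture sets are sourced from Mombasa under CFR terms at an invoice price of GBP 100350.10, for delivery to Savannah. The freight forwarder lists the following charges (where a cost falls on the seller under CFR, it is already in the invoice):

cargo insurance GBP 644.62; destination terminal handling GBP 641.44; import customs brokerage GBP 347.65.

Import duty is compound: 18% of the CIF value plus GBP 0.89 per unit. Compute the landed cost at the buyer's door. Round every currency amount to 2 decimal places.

CFR: the seller pays costs through ocean freight to the destination port, but not insurance.
CIF value = CFR price + insurance = 100350.10 + 644.62 = 100994.72
Ad valorem component: 100994.72 × 18% = 18179.05
Specific component: 554 × 0.89 = 493.06
Import duty = 18179.05 + 493.06 = 18672.11
Buyer bears: insurance 644.62 + destination terminal 641.44 + brokerage 347.65 + duty 18672.11 = 20305.82
Landed cost = invoice 100350.10 + 20305.82 = 120655.92

Total landed cost: GBP 120655.92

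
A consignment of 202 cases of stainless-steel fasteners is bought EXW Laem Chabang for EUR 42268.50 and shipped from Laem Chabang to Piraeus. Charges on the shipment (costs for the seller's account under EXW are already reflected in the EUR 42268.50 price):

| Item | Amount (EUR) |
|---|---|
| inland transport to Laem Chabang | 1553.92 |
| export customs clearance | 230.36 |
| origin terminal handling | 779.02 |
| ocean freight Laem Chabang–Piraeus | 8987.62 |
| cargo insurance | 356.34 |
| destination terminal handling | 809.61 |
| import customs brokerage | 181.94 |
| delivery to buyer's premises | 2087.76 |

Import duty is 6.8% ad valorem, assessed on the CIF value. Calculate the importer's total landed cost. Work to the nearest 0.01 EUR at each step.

EXW: the seller makes goods available at their premises; the buyer bears all onward costs.
CIF value = EXW price + inland to port + export clearance + origin terminal + freight + insurance = 42268.50 + 1553.92 + 230.36 + 779.02 + 8987.62 + 356.34 = 54175.76
Import duty = 54175.76 × 6.8% = 3683.95
Buyer bears: inland to port 1553.92 + export clearance 230.36 + origin terminal 779.02 + freight 8987.62 + insurance 356.34 + destination terminal 809.61 + brokerage 181.94 + delivery 2087.76 + duty 3683.95 = 18670.52
Landed cost = invoice 42268.50 + 18670.52 = 60939.02

Total landed cost: EUR 60939.02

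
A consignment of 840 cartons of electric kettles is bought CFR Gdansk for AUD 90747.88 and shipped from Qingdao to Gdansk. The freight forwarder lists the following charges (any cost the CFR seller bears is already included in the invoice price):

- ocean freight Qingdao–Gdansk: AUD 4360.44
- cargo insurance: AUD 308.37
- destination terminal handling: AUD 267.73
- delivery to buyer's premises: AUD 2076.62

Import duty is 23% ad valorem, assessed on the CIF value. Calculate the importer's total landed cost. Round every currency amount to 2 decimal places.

CFR: the seller pays costs through ocean freight to the destination port, but not insurance.
Already in the invoice (seller's account under CFR): freight — exclude.
CIF value = CFR price + insurance = 90747.88 + 308.37 = 91056.25
Import duty = 91056.25 × 23% = 20942.94
Buyer bears: insurance 308.37 + destination terminal 267.73 + delivery 2076.62 + duty 20942.94 = 23595.66
Landed cost = invoice 90747.88 + 23595.66 = 114343.54

Total landed cost: AUD 114343.54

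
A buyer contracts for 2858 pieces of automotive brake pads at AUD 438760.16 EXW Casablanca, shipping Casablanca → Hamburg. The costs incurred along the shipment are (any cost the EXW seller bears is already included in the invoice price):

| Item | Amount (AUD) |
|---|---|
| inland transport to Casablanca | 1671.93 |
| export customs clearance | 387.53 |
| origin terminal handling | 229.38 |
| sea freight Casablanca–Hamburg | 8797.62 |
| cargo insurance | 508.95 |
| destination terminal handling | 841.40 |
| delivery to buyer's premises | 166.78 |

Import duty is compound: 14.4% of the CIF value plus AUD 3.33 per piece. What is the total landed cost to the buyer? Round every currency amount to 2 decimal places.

EXW: the seller makes goods available at their premises; the buyer bears all onward costs.
CIF value = EXW price + inland to port + export clearance + origin terminal + freight + insurance = 438760.16 + 1671.93 + 387.53 + 229.38 + 8797.62 + 508.95 = 450355.57
Ad valorem component: 450355.57 × 14.4% = 64851.20
Specific component: 2858 × 3.33 = 9517.14
Import duty = 64851.20 + 9517.14 = 74368.34
Buyer bears: inland to port 1671.93 + export clearance 387.53 + origin terminal 229.38 + freight 8797.62 + insurance 508.95 + destination terminal 841.40 + delivery 166.78 + duty 74368.34 = 86971.93
Landed cost = invoice 438760.16 + 86971.93 = 525732.09

Total landed cost: AUD 525732.09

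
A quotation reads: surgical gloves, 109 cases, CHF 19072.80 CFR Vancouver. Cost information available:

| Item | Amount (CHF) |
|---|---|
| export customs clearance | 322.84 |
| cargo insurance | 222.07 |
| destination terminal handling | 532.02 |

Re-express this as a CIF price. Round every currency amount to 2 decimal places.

Not relevant to the conversion: export clearance — on the seller under both CFR and CIF; already in the CFR price and stays in the CIF price. destination terminal — on the buyer under both terms; not part of either seller's price.
From CFR to CIF, the seller additionally bears: insurance.
CIF price = 19072.80 + 222.07 = 19294.87

CIF price: CHF 19294.87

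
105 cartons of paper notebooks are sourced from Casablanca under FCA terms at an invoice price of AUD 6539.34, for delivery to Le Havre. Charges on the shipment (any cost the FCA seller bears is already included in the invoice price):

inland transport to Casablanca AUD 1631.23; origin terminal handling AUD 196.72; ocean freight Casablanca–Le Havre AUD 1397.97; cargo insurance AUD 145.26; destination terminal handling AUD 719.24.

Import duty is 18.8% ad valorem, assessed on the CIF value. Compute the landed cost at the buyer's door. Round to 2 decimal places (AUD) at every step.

Total landed cost: AUD 10555.04

FCA: the seller delivers export-cleared goods to the carrier; the buyer bears costs from that point.
Already in the invoice (seller's account under FCA): inland to port — exclude.
CIF value = FCA price + origin terminal + freight + insurance = 6539.34 + 196.72 + 1397.97 + 145.26 = 8279.29
Import duty = 8279.29 × 18.8% = 1556.51
Buyer bears: origin terminal 196.72 + freight 1397.97 + insurance 145.26 + destination terminal 719.24 + duty 1556.51 = 4015.70
Landed cost = invoice 6539.34 + 4015.70 = 10555.04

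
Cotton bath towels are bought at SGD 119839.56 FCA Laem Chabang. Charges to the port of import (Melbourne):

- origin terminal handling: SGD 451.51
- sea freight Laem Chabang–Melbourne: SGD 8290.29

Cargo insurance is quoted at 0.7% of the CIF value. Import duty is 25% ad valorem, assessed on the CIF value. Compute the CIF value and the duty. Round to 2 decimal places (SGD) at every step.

CIF value: SGD 129487.77; import duty: SGD 32371.94

Let C be the CIF value. C = FCA price + pre-shipment costs + freight + 0.7% × C
C − 0.7% × C = 119839.56 + 451.51 + 8290.29
0.993 × C = 128581.36
C = 128581.36 / 0.993 = 129487.77
Insurance premium = 0.7% × 129487.77 = 906.41
Import duty = 129487.77 × 25% = 32371.94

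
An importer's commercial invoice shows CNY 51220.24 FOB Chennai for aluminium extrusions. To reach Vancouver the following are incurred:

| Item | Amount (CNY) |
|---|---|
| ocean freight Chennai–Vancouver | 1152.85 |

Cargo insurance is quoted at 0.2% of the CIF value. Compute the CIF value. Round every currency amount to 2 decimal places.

Let C be the CIF value. C = FOB price + freight + 0.2% × C
C − 0.2% × C = 51220.24 + 1152.85
0.998 × C = 52373.09
C = 52373.09 / 0.998 = 52478.05
Insurance premium = 0.2% × 52478.05 = 104.96

CIF value: CNY 52478.05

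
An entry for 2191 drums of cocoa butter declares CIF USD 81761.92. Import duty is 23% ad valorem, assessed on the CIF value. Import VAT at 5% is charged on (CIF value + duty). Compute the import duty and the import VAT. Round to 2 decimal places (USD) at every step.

Import duty = 81761.92 × 23% = 18805.24
VAT base = CIF + duty = 81761.92 + 18805.24 = 100567.16
Import VAT = 100567.16 × 5% = 5028.36

Import duty: USD 18805.24; import VAT: USD 5028.36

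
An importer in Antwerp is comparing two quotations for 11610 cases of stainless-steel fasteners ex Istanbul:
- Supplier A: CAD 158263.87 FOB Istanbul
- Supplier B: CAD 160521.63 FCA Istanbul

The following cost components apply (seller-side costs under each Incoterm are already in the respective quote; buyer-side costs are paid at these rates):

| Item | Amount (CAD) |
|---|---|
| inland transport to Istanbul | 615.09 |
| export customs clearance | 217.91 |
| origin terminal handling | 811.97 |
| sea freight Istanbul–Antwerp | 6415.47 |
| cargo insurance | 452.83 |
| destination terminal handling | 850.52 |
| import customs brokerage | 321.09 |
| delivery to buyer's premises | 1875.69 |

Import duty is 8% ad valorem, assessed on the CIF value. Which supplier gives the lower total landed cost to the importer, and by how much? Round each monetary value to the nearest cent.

Supplier A is cheaper by CAD 3315.31

Supplier A (FOB):
CIF value = FOB price + freight + insurance = 158263.87 + 6415.47 + 452.83 = 165132.17
Import duty = 165132.17 × 8% = 13210.57
Buyer bears (A): 6415.47 + 452.83 + 850.52 + 321.09 + 1875.69 = 9915.60
Landed cost (A) = invoice 158263.87 + 9915.60 + duty 13210.57 = 181390.04
Supplier B (FCA):
CIF value = FCA price + origin terminal + freight + insurance = 160521.63 + 811.97 + 6415.47 + 452.83 = 168201.90
Import duty = 168201.90 × 8% = 13456.15
Buyer bears (B): 811.97 + 6415.47 + 452.83 + 850.52 + 321.09 + 1875.69 = 10727.57
Landed cost (B) = invoice 160521.63 + 10727.57 + duty 13456.15 = 184705.35
Difference = |181390.04 − 184705.35| = 3315.31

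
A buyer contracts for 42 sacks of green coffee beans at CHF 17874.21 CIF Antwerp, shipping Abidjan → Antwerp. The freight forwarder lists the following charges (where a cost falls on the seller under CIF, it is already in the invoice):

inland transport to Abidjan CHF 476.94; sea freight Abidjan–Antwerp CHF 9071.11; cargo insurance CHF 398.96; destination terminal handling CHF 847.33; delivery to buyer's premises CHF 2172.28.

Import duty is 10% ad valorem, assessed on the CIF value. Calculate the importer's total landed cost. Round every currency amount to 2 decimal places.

Total landed cost: CHF 22681.24

CIF: the seller pays costs through ocean freight and marine insurance to the destination port.
Already in the invoice (seller's account under CIF): inland to port, freight, insurance — exclude.
The CIF price already equals the CIF value: 17874.21
Import duty = 17874.21 × 10% = 1787.42
Buyer bears: destination terminal 847.33 + delivery 2172.28 + duty 1787.42 = 4807.03
Landed cost = invoice 17874.21 + 4807.03 = 22681.24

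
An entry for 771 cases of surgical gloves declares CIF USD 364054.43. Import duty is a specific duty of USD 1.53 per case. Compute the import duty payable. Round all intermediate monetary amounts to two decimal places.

Import duty: USD 1179.63

Import duty = 771 × 1.53 = 1179.63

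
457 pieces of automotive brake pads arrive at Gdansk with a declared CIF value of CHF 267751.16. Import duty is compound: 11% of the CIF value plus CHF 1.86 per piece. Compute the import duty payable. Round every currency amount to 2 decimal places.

Import duty: CHF 30302.65

Ad valorem component: 267751.16 × 11% = 29452.63
Specific component: 457 × 1.86 = 850.02
Import duty = 29452.63 + 850.02 = 30302.65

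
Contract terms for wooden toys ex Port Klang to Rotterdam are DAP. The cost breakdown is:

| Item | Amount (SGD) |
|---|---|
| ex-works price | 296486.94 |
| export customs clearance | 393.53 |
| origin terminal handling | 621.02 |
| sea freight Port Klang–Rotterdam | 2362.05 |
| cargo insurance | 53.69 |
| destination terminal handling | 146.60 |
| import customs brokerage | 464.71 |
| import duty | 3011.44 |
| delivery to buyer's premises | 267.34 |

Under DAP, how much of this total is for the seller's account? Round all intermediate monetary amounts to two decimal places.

Seller's account: SGD 300331.17

DAP: the seller bears all costs to the named destination except import duty and clearance.
Seller's account: goods 296486.94 + export clearance 393.53 + origin terminal 621.02 + freight 2362.05 + insurance 53.69 + destination terminal 146.60 + delivery 267.34 = 300331.17
Buyer's account: brokerage 464.71 + duty 3011.44 = 3476.15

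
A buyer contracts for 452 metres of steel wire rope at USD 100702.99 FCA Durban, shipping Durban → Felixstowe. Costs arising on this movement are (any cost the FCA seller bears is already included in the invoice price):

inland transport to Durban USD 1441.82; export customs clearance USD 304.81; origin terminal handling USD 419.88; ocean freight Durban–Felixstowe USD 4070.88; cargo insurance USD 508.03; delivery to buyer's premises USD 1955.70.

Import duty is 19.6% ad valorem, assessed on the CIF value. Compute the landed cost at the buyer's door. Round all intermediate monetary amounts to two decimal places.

Total landed cost: USD 128375.03

FCA: the seller delivers export-cleared goods to the carrier; the buyer bears costs from that point.
Already in the invoice (seller's account under FCA): inland to port, export clearance — exclude.
CIF value = FCA price + origin terminal + freight + insurance = 100702.99 + 419.88 + 4070.88 + 508.03 = 105701.78
Import duty = 105701.78 × 19.6% = 20717.55
Buyer bears: origin terminal 419.88 + freight 4070.88 + insurance 508.03 + delivery 1955.70 + duty 20717.55 = 27672.04
Landed cost = invoice 100702.99 + 27672.04 = 128375.03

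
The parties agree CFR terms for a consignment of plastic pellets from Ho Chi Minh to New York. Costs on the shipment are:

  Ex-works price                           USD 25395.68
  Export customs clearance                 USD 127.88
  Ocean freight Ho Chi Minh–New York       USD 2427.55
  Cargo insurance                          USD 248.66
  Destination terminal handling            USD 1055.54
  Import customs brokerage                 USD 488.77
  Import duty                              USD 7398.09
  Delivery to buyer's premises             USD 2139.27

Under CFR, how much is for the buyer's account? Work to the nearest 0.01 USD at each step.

Buyer's account: USD 11330.33

CFR: the seller pays costs through ocean freight to the destination port, but not insurance.
Seller's account: goods 25395.68 + export clearance 127.88 + freight 2427.55 = 27951.11
Buyer's account: insurance 248.66 + destination terminal 1055.54 + brokerage 488.77 + duty 7398.09 + delivery 2139.27 = 11330.33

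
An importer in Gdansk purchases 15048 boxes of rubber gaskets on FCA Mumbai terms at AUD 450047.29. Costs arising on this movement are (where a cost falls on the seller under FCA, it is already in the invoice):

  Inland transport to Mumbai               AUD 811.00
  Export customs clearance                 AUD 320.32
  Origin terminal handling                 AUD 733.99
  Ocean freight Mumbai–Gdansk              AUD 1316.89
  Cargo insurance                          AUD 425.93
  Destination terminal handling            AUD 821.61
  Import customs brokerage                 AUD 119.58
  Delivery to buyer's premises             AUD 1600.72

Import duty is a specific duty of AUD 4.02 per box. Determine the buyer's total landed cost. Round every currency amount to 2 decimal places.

Total landed cost: AUD 515558.97

FCA: the seller delivers export-cleared goods to the carrier; the buyer bears costs from that point.
Already in the invoice (seller's account under FCA): inland to port, export clearance — exclude.
CIF value = FCA price + origin terminal + freight + insurance = 450047.29 + 733.99 + 1316.89 + 425.93 = 452524.10
Import duty = 15048 × 4.02 = 60492.96
Buyer bears: origin terminal 733.99 + freight 1316.89 + insurance 425.93 + destination terminal 821.61 + brokerage 119.58 + delivery 1600.72 + duty 60492.96 = 65511.68
Landed cost = invoice 450047.29 + 65511.68 = 515558.97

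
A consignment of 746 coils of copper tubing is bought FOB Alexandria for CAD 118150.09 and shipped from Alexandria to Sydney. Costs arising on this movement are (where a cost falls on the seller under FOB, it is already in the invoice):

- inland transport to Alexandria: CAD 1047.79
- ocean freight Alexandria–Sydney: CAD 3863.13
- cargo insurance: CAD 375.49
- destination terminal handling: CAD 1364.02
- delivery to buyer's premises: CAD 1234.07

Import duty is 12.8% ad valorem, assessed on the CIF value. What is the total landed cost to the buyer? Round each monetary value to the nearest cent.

Total landed cost: CAD 140652.55

FOB: the seller bears costs until goods are on board at the origin port; the buyer bears freight, insurance and all costs thereafter.
Already in the invoice (seller's account under FOB): inland to port — exclude.
CIF value = FOB price + freight + insurance = 118150.09 + 3863.13 + 375.49 = 122388.71
Import duty = 122388.71 × 12.8% = 15665.75
Buyer bears: freight 3863.13 + insurance 375.49 + destination terminal 1364.02 + delivery 1234.07 + duty 15665.75 = 22502.46
Landed cost = invoice 118150.09 + 22502.46 = 140652.55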